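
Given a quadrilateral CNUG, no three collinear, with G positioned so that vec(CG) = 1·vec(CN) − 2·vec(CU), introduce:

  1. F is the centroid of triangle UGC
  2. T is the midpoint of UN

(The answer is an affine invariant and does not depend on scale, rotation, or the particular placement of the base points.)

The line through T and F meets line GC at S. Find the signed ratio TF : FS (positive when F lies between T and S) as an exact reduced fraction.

Choose coordinates C = (0, 0), N = (1, 0), U = (0, 1), G = (1, -2).
1. F is the centroid of triangle UGC ⇒ F = (1/3, -1/3)
2. T is the midpoint of UN ⇒ T = (1/2, 1/2)
line TF meets GC at S = (2/7, -4/7)
F = T + t·(S−T) with t = 7/9, so TF:FS = 7/9:2/9

TF:FS = 7/2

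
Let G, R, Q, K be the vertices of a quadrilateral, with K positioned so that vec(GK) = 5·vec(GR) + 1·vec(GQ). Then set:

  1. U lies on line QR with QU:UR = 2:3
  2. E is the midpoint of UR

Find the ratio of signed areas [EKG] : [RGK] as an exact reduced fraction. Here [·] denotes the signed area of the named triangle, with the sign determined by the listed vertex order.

Work in coordinates with G = (0, 0), R = (1, 0), Q = (0, 1), K = (5, 1).
1. U lies on line QR with QU:UR = 2:3 ⇒ U = (2/5, 3/5)
2. E is the midpoint of UR ⇒ E = (7/10, 3/10)
2·[EKG] = -4/5, 2·[RGK] = -1
[EKG]:[RGK] = -4/5:-1 = 4/5

[EKG]:[RGK] = 4/5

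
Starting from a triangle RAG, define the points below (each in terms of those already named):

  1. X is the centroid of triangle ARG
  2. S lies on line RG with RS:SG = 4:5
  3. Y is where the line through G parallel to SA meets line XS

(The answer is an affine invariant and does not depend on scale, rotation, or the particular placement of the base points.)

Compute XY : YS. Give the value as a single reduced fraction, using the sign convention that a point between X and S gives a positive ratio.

Work in coordinates with R = (0, 0), A = (1, 0), G = (0, 1).
1. X is the centroid of triangle ARG ⇒ X = (1/3, 1/3)
2. S lies on line RG with RS:SG = 4:5 ⇒ S = (0, 4/9)
3. Y is where the line through G parallel to SA meets line XS ⇒ Y = (5, -11/9)
Y = X + t·(S−X) with t = -14, so XY:YS = t:(1−t) = -14:15

XY:YS = -14/15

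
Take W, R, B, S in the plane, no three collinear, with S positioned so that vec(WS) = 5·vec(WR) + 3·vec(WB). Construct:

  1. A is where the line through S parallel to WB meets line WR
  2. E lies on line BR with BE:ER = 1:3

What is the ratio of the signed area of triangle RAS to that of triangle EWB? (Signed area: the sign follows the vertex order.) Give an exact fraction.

[RAS]:[EWB] = -48

Set W = (0, 0), R = (1, 0), B = (0, 1), S = (5, 3); any affine frame gives the same invariant.
1. A is where the line through S parallel to WB meets line WR ⇒ A = (5, 0)
2. E lies on line BR with BE:ER = 1:3 ⇒ E = (1/4, 3/4)
2·[RAS] = 12, 2·[EWB] = -1/4
[RAS]:[EWB] = 12:-1/4 = -48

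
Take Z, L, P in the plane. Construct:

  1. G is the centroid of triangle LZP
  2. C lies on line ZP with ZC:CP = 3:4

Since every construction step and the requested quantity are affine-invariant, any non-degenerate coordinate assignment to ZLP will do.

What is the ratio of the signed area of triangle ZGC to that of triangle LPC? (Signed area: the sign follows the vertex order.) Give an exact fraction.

[ZGC]:[LPC] = 1/4

Choose coordinates Z = (0, 0), L = (1, 0), P = (0, 1).
1. G is the centroid of triangle LZP ⇒ G = (1/3, 1/3)
2. C lies on line ZP with ZC:CP = 3:4 ⇒ C = (0, 3/7)
2·[ZGC] = 1/7, 2·[LPC] = 4/7
[ZGC]:[LPC] = 1/7:4/7 = 1/4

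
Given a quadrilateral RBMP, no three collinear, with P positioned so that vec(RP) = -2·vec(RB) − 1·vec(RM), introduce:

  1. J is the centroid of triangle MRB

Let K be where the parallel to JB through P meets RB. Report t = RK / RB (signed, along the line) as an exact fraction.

Work in coordinates with R = (0, 0), B = (1, 0), M = (0, 1), P = (-2, -1).
1. J is the centroid of triangle MRB ⇒ J = (1/3, 1/3)
through P parallel to JB: direction (2/3, -1/3); meets RB at K = (-4, 0)
K = R + t·(B−R) with t = -4

t = -4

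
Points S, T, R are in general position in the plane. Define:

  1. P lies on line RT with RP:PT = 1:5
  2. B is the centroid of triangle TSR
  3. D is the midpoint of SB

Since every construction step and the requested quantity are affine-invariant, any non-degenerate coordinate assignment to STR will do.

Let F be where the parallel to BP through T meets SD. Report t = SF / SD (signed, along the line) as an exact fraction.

Set S = (0, 0), T = (1, 0), R = (0, 1); any affine frame gives the same invariant.
1. P lies on line RT with RP:PT = 1:5 ⇒ P = (1/6, 5/6)
2. B is the centroid of triangle TSR ⇒ B = (1/3, 1/3)
3. D is the midpoint of SB ⇒ D = (1/6, 1/6)
through T parallel to BP: direction (-1/6, 1/2); meets SD at F = (3/4, 3/4)
F = S + t·(D−S) with t = 9/2

t = 9/2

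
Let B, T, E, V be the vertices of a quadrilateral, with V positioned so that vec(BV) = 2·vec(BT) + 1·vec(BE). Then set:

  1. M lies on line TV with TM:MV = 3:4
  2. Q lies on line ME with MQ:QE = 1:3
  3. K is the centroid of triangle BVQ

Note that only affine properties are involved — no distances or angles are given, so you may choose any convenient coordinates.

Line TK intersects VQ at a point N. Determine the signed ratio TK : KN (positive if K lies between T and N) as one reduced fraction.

TK:KN = 20

Set B = (0, 0), T = (1, 0), E = (0, 1), V = (2, 1); any affine frame gives the same invariant.
1. M lies on line TV with TM:MV = 3:4 ⇒ M = (10/7, 3/7)
2. Q lies on line ME with MQ:QE = 1:3 ⇒ Q = (15/14, 4/7)
3. K is the centroid of triangle BVQ ⇒ K = (43/42, 11/21)
line TK meets VQ at N = (41/40, 11/20)
K = T + t·(N−T) with t = 20/21, so TK:KN = 20/21:1/21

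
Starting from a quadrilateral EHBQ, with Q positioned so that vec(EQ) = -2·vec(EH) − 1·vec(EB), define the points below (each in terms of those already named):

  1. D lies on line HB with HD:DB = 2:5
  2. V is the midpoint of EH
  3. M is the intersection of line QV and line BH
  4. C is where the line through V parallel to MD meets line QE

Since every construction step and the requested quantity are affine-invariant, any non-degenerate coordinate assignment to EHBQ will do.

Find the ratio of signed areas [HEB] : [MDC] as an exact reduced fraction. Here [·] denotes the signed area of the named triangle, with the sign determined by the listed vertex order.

Choose coordinates E = (0, 0), H = (1, 0), B = (0, 1), Q = (-2, -1).
1. D lies on line HB with HD:DB = 2:5 ⇒ D = (5/7, 2/7)
2. V is the midpoint of EH ⇒ V = (1/2, 0)
3. M is the intersection of line QV and line BH ⇒ M = (6/7, 1/7)
4. C is where the line through V parallel to MD meets line QE ⇒ C = (1/3, 1/6)
2·[HEB] = -1, 2·[MDC] = 1/14
[HEB]:[MDC] = -1:1/14 = -14

[HEB]:[MDC] = -14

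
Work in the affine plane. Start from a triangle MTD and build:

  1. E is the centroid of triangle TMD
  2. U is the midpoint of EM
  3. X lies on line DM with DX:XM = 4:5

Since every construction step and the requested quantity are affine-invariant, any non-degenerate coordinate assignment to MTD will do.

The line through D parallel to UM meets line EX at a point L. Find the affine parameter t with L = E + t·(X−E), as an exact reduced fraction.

t = 9/5

Work in coordinates with M = (0, 0), T = (1, 0), D = (0, 1).
1. E is the centroid of triangle TMD ⇒ E = (1/3, 1/3)
2. U is the midpoint of EM ⇒ U = (1/6, 1/6)
3. X lies on line DM with DX:XM = 4:5 ⇒ X = (0, 5/9)
through D parallel to UM: direction (-1/6, -1/6); meets EX at L = (-4/15, 11/15)
L = E + t·(X−E) with t = 9/5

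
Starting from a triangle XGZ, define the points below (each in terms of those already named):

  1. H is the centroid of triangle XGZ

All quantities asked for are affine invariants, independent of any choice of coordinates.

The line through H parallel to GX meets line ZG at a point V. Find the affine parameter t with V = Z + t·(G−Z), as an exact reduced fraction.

t = 2/3

Assign X = (0, 0), G = (1, 0), Z = (0, 1) — the answer is frame-independent, so this choice is without loss of generality.
1. H is the centroid of triangle XGZ ⇒ H = (1/3, 1/3)
through H parallel to GX: direction (-1, 0); meets ZG at V = (2/3, 1/3)
V = Z + t·(G−Z) with t = 2/3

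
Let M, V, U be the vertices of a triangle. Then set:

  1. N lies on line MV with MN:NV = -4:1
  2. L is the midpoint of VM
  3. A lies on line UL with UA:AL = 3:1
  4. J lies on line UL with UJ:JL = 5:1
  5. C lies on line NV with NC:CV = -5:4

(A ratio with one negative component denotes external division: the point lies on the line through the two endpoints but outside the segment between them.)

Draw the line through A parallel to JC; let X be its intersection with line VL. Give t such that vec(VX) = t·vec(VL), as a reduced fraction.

Choose coordinates M = (0, 0), V = (1, 0), U = (0, 1).
1. N lies on line MV with MN:NV = -4:1 ⇒ N = (4/3, 0)
2. L is the midpoint of VM ⇒ L = (1/2, 0)
3. A lies on line UL with UA:AL = 3:1 ⇒ A = (3/8, 1/4)
4. J lies on line UL with UJ:JL = 5:1 ⇒ J = (5/12, 1/6)
5. C lies on line NV with NC:CV = -5:4 ⇒ C = (-1/3, 0)
through A parallel to JC: direction (-3/4, -1/6); meets VL at X = (-3/4, 0)
X = V + t·(L−V) with t = 7/2

t = 7/2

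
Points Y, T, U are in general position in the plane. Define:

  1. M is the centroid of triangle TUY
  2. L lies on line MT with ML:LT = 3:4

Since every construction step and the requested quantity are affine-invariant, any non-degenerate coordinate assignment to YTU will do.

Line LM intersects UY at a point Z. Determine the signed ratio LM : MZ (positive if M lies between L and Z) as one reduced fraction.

LM:MZ = 6/7

Work in coordinates with Y = (0, 0), T = (1, 0), U = (0, 1).
1. M is the centroid of triangle TUY ⇒ M = (1/3, 1/3)
2. L lies on line MT with ML:LT = 3:4 ⇒ L = (13/21, 4/21)
line LM meets UY at Z = (0, 1/2)
M = L + t·(Z−L) with t = 6/13, so LM:MZ = 6/13:7/13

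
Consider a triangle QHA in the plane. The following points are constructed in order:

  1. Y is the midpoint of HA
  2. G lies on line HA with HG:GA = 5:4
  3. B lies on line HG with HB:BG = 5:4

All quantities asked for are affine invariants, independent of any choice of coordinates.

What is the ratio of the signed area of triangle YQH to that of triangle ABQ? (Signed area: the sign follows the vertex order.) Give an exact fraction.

[YQH]:[ABQ] = -81/112

Work in coordinates with Q = (0, 0), H = (1, 0), A = (0, 1).
1. Y is the midpoint of HA ⇒ Y = (1/2, 1/2)
2. G lies on line HA with HG:GA = 5:4 ⇒ G = (4/9, 5/9)
3. B lies on line HG with HB:BG = 5:4 ⇒ B = (56/81, 25/81)
2·[YQH] = 1/2, 2·[ABQ] = -56/81
[YQH]:[ABQ] = 1/2:-56/81 = -81/112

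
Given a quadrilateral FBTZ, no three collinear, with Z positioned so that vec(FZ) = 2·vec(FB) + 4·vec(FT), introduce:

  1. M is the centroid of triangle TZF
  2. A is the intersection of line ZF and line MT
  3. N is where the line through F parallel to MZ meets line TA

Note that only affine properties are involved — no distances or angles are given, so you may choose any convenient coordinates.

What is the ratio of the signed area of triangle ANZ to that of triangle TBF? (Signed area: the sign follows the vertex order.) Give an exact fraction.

Work in coordinates with F = (0, 0), B = (1, 0), T = (0, 1), Z = (2, 4).
1. M is the centroid of triangle TZF ⇒ M = (2/3, 5/3)
2. A is the intersection of line ZF and line MT ⇒ A = (1, 2)
3. N is where the line through F parallel to MZ meets line TA ⇒ N = (4/3, 7/3)
2·[ANZ] = 1/3, 2·[TBF] = -1
[ANZ]:[TBF] = 1/3:-1 = -1/3

[ANZ]:[TBF] = -1/3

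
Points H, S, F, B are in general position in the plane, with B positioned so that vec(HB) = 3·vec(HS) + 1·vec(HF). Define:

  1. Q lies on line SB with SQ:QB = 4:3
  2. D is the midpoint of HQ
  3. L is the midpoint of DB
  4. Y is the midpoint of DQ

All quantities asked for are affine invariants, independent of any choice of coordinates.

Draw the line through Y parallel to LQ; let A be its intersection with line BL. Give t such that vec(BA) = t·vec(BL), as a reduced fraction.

Set H = (0, 0), S = (1, 0), F = (0, 1), B = (3, 1); any affine frame gives the same invariant.
1. Q lies on line SB with SQ:QB = 4:3 ⇒ Q = (15/7, 4/7)
2. D is the midpoint of HQ ⇒ D = (15/14, 2/7)
3. L is the midpoint of DB ⇒ L = (57/28, 9/14)
4. Y is the midpoint of DQ ⇒ Y = (45/28, 3/7)
through Y parallel to LQ: direction (3/28, -1/14); meets BL at A = (87/56, 13/28)
A = B + t·(L−B) with t = 3/2

t = 3/2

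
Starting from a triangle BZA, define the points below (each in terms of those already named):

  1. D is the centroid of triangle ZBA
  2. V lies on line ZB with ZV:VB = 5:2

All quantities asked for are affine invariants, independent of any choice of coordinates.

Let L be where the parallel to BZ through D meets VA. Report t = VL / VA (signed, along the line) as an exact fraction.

Assign B = (0, 0), Z = (1, 0), A = (0, 1) — the answer is frame-independent, so this choice is without loss of generality.
1. D is the centroid of triangle ZBA ⇒ D = (1/3, 1/3)
2. V lies on line ZB with ZV:VB = 5:2 ⇒ V = (2/7, 0)
through D parallel to BZ: direction (1, 0); meets VA at L = (4/21, 1/3)
L = V + t·(A−V) with t = 1/3

t = 1/3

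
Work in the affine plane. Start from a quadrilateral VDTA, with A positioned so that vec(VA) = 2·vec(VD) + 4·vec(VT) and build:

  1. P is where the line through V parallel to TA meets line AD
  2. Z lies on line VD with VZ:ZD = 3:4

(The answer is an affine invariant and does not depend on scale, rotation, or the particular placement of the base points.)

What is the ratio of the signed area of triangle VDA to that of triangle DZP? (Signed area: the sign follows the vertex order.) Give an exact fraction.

[VDA]:[DZP] = -35/12

Work in coordinates with V = (0, 0), D = (1, 0), T = (0, 1), A = (2, 4).
1. P is where the line through V parallel to TA meets line AD ⇒ P = (8/5, 12/5)
2. Z lies on line VD with VZ:ZD = 3:4 ⇒ Z = (3/7, 0)
2·[VDA] = 4, 2·[DZP] = -48/35
[VDA]:[DZP] = 4:-48/35 = -35/12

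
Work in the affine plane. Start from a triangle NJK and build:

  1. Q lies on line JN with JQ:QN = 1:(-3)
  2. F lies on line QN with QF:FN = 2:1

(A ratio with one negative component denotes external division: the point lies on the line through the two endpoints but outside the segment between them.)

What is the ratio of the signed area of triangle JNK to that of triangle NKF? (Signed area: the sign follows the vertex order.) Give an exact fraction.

Choose coordinates N = (0, 0), J = (1, 0), K = (0, 1).
1. Q lies on line JN with JQ:QN = 1:(-3) ⇒ Q = (3/2, 0)
2. F lies on line QN with QF:FN = 2:1 ⇒ F = (1/2, 0)
2·[JNK] = -1, 2·[NKF] = -1/2
[JNK]:[NKF] = -1:-1/2 = 2

[JNK]:[NKF] = 2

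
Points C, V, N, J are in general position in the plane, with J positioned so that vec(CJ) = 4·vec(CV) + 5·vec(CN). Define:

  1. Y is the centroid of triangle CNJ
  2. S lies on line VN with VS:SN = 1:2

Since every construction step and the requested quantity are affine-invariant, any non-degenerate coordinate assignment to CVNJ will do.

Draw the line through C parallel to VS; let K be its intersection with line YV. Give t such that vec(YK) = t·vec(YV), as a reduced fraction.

Set C = (0, 0), V = (1, 0), N = (0, 1), J = (4, 5); any affine frame gives the same invariant.
1. Y is the centroid of triangle CNJ ⇒ Y = (4/3, 2)
2. S lies on line VN with VS:SN = 1:2 ⇒ S = (2/3, 1/3)
through C parallel to VS: direction (-1/3, 1/3); meets YV at K = (6/7, -6/7)
K = Y + t·(V−Y) with t = 10/7

t = 10/7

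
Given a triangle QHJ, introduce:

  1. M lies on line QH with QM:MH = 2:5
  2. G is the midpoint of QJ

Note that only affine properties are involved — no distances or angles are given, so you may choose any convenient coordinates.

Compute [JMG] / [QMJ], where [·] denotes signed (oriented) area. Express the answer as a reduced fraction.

[JMG]:[QMJ] = -1/2

Assign Q = (0, 0), H = (1, 0), J = (0, 1) — the answer is frame-independent, so this choice is without loss of generality.
1. M lies on line QH with QM:MH = 2:5 ⇒ M = (2/7, 0)
2. G is the midpoint of QJ ⇒ G = (0, 1/2)
2·[JMG] = -1/7, 2·[QMJ] = 2/7
[JMG]:[QMJ] = -1/7:2/7 = -1/2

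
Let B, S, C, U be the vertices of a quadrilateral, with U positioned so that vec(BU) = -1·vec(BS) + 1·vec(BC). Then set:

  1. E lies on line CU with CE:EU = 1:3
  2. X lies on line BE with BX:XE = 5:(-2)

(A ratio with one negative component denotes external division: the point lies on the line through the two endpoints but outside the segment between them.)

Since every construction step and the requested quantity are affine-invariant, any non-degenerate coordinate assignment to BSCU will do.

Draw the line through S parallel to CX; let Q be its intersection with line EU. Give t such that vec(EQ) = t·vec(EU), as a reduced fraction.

t = -5/6

Work in coordinates with B = (0, 0), S = (1, 0), C = (0, 1), U = (-1, 1).
1. E lies on line CU with CE:EU = 1:3 ⇒ E = (-1/4, 1)
2. X lies on line BE with BX:XE = 5:(-2) ⇒ X = (-5/12, 5/3)
through S parallel to CX: direction (-5/12, 2/3); meets EU at Q = (3/8, 1)
Q = E + t·(U−E) with t = -5/6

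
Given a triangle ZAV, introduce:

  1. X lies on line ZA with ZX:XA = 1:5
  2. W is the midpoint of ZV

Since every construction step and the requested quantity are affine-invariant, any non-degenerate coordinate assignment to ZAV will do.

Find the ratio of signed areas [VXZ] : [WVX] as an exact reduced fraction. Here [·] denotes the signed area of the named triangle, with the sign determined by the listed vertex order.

Set Z = (0, 0), A = (1, 0), V = (0, 1); any affine frame gives the same invariant.
1. X lies on line ZA with ZX:XA = 1:5 ⇒ X = (1/6, 0)
2. W is the midpoint of ZV ⇒ W = (0, 1/2)
2·[VXZ] = -1/6, 2·[WVX] = -1/12
[VXZ]:[WVX] = -1/6:-1/12 = 2

[VXZ]:[WVX] = 2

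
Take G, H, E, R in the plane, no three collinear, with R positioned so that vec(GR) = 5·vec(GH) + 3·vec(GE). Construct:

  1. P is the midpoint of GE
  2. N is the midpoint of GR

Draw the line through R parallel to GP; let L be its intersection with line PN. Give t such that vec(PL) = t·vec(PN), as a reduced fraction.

t = 2

Work in coordinates with G = (0, 0), H = (1, 0), E = (0, 1), R = (5, 3).
1. P is the midpoint of GE ⇒ P = (0, 1/2)
2. N is the midpoint of GR ⇒ N = (5/2, 3/2)
through R parallel to GP: direction (0, 1/2); meets PN at L = (5, 5/2)
L = P + t·(N−P) with t = 2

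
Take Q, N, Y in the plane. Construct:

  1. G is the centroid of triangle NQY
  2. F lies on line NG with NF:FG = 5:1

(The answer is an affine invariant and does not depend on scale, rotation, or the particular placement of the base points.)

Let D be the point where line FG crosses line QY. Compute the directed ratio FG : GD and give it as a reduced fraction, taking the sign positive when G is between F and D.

FG:GD = 1/3

Choose coordinates Q = (0, 0), N = (1, 0), Y = (0, 1).
1. G is the centroid of triangle NQY ⇒ G = (1/3, 1/3)
2. F lies on line NG with NF:FG = 5:1 ⇒ F = (4/9, 5/18)
line FG meets QY at D = (0, 1/2)
G = F + t·(D−F) with t = 1/4, so FG:GD = 1/4:3/4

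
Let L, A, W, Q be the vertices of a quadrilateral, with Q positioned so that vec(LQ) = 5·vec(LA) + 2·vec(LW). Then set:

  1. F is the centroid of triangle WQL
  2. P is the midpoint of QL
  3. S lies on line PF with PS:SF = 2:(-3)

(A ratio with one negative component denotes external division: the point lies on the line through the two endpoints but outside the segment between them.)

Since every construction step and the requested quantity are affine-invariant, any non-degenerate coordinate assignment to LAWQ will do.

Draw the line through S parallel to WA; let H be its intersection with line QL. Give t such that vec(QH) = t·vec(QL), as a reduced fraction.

Choose coordinates L = (0, 0), A = (1, 0), W = (0, 1), Q = (5, 2).
1. F is the centroid of triangle WQL ⇒ F = (5/3, 1)
2. P is the midpoint of QL ⇒ P = (5/2, 1)
3. S lies on line PF with PS:SF = 2:(-3) ⇒ S = (25/6, 1)
through S parallel to WA: direction (1, -1); meets QL at H = (155/42, 31/21)
H = Q + t·(L−Q) with t = 11/42

t = 11/42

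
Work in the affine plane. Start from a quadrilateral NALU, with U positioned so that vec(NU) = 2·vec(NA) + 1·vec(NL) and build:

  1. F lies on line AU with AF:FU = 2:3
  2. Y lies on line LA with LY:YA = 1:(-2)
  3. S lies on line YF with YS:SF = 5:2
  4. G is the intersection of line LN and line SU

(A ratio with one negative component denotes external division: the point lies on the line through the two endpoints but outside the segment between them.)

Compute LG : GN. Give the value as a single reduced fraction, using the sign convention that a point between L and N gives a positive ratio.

LG:GN = 2/7

Assign N = (0, 0), A = (1, 0), L = (0, 1), U = (2, 1) — the answer is frame-independent, so this choice is without loss of generality.
1. F lies on line AU with AF:FU = 2:3 ⇒ F = (7/5, 2/5)
2. Y lies on line LA with LY:YA = 1:(-2) ⇒ Y = (-1, 2)
3. S lies on line YF with YS:SF = 5:2 ⇒ S = (5/7, 6/7)
4. G is the intersection of line LN and line SU ⇒ G = (0, 7/9)
G = L + t·(N−L) with t = 2/9, so LG:GN = t:(1−t) = 2/9:7/9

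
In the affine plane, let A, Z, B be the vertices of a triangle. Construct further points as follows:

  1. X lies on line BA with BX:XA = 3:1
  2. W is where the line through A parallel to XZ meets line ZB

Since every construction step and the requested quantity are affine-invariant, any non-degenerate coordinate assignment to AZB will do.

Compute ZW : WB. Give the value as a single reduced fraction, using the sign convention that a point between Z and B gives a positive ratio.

Assign A = (0, 0), Z = (1, 0), B = (0, 1) — the answer is frame-independent, so this choice is without loss of generality.
1. X lies on line BA with BX:XA = 3:1 ⇒ X = (0, 1/4)
2. W is where the line through A parallel to XZ meets line ZB ⇒ W = (4/3, -1/3)
W = Z + t·(B−Z) with t = -1/3, so ZW:WB = t:(1−t) = -1/3:4/3

ZW:WB = -1/4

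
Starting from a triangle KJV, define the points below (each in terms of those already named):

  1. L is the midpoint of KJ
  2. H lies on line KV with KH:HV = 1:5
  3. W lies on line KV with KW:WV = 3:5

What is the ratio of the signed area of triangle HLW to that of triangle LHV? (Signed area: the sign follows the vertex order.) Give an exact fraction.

Set K = (0, 0), J = (1, 0), V = (0, 1); any affine frame gives the same invariant.
1. L is the midpoint of KJ ⇒ L = (1/2, 0)
2. H lies on line KV with KH:HV = 1:5 ⇒ H = (0, 1/6)
3. W lies on line KV with KW:WV = 3:5 ⇒ W = (0, 3/8)
2·[HLW] = 5/48, 2·[LHV] = -5/12
[HLW]:[LHV] = 5/48:-5/12 = -1/4

[HLW]:[LHV] = -1/4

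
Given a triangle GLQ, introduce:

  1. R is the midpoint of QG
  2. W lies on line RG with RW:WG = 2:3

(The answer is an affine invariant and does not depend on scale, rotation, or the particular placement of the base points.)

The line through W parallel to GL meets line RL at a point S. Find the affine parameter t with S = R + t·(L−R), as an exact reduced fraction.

Choose coordinates G = (0, 0), L = (1, 0), Q = (0, 1).
1. R is the midpoint of QG ⇒ R = (0, 1/2)
2. W lies on line RG with RW:WG = 2:3 ⇒ W = (0, 3/10)
through W parallel to GL: direction (1, 0); meets RL at S = (2/5, 3/10)
S = R + t·(L−R) with t = 2/5

t = 2/5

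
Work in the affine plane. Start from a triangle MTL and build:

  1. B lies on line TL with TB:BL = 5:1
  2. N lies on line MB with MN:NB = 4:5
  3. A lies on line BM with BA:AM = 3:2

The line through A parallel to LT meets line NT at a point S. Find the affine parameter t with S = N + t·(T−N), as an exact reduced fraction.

t = -2/25

Work in coordinates with M = (0, 0), T = (1, 0), L = (0, 1).
1. B lies on line TL with TB:BL = 5:1 ⇒ B = (1/6, 5/6)
2. N lies on line MB with MN:NB = 4:5 ⇒ N = (2/27, 10/27)
3. A lies on line BM with BA:AM = 3:2 ⇒ A = (1/15, 1/3)
through A parallel to LT: direction (1, -1); meets NT at S = (0, 2/5)
S = N + t·(T−N) with t = -2/25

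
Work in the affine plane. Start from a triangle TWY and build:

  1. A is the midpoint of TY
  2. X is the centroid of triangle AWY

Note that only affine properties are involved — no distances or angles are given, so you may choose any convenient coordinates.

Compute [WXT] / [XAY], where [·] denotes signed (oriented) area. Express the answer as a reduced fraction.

Assign T = (0, 0), W = (1, 0), Y = (0, 1) — the answer is frame-independent, so this choice is without loss of generality.
1. A is the midpoint of TY ⇒ A = (0, 1/2)
2. X is the centroid of triangle AWY ⇒ X = (1/3, 1/2)
2·[WXT] = 1/2, 2·[XAY] = -1/6
[WXT]:[XAY] = 1/2:-1/6 = -3

[WXT]:[XAY] = -3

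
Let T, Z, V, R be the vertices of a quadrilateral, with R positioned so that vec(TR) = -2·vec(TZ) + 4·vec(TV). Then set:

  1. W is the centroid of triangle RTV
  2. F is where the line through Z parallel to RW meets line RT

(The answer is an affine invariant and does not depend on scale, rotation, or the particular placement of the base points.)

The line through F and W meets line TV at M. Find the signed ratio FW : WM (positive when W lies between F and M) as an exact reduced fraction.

FW:WM = 19/2

Work in coordinates with T = (0, 0), Z = (1, 0), V = (0, 1), R = (-2, 4).
1. W is the centroid of triangle RTV ⇒ W = (-2/3, 5/3)
2. F is where the line through Z parallel to RW meets line RT ⇒ F = (-7, 14)
line FW meets TV at M = (0, 7/19)
W = F + t·(M−F) with t = 19/21, so FW:WM = 19/21:2/21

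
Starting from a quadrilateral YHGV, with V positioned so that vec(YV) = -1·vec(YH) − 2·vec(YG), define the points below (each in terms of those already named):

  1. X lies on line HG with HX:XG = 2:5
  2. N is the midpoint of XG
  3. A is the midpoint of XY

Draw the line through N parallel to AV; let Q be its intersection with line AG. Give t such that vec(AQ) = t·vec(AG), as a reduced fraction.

Set Y = (0, 0), H = (1, 0), G = (0, 1), V = (-1, -2); any affine frame gives the same invariant.
1. X lies on line HG with HX:XG = 2:5 ⇒ X = (5/7, 2/7)
2. N is the midpoint of XG ⇒ N = (5/14, 9/14)
3. A is the midpoint of XY ⇒ A = (5/14, 1/7)
through N parallel to AV: direction (-19/14, -15/7); meets AG at Q = (25/108, 4/9)
Q = A + t·(G−A) with t = 19/54

t = 19/54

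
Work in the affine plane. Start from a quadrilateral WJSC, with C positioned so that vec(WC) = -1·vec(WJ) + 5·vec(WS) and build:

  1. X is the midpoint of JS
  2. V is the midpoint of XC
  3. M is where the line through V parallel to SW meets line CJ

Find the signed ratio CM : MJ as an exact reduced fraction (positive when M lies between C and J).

CM:MJ = 3/5

Choose coordinates W = (0, 0), J = (1, 0), S = (0, 1), C = (-1, 5).
1. X is the midpoint of JS ⇒ X = (1/2, 1/2)
2. V is the midpoint of XC ⇒ V = (-1/4, 11/4)
3. M is where the line through V parallel to SW meets line CJ ⇒ M = (-1/4, 25/8)
M = C + t·(J−C) with t = 3/8, so CM:MJ = t:(1−t) = 3/8:5/8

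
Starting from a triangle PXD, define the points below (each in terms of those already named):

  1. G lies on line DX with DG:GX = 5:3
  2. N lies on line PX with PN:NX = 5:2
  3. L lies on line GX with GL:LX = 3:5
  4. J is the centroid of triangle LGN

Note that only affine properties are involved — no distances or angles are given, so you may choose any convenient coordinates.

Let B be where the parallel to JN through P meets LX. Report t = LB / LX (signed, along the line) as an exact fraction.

Assign P = (0, 0), X = (1, 0), D = (0, 1) — the answer is frame-independent, so this choice is without loss of generality.
1. G lies on line DX with DG:GX = 5:3 ⇒ G = (5/8, 3/8)
2. N lies on line PX with PN:NX = 5:2 ⇒ N = (5/7, 0)
3. L lies on line GX with GL:LX = 3:5 ⇒ L = (49/64, 15/64)
4. J is the centroid of triangle LGN ⇒ J = (943/1344, 13/64)
through P parallel to JN: direction (17/1344, -13/64); meets LX at B = (-17/256, 273/256)
B = L + t·(X−L) with t = -71/20

t = -71/20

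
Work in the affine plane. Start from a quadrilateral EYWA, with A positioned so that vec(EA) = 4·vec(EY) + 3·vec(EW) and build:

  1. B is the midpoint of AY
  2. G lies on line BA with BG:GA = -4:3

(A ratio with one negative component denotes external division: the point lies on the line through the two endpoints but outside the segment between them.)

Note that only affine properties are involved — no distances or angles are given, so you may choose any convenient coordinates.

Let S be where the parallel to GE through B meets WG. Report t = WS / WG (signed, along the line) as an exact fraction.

t = 29/17

Assign E = (0, 0), Y = (1, 0), W = (0, 1), A = (4, 3) — the answer is frame-independent, so this choice is without loss of generality.
1. B is the midpoint of AY ⇒ B = (5/2, 3/2)
2. G lies on line BA with BG:GA = -4:3 ⇒ G = (17/2, 15/2)
through B parallel to GE: direction (-17/2, -15/2); meets WG at S = (29/2, 411/34)
S = W + t·(G−W) with t = 29/17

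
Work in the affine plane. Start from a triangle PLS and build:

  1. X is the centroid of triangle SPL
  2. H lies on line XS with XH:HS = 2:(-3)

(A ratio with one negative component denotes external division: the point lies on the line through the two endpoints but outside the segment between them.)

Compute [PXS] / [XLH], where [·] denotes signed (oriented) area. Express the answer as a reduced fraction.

[PXS]:[XLH] = -1/2

Assign P = (0, 0), L = (1, 0), S = (0, 1) — the answer is frame-independent, so this choice is without loss of generality.
1. X is the centroid of triangle SPL ⇒ X = (1/3, 1/3)
2. H lies on line XS with XH:HS = 2:(-3) ⇒ H = (1, -1)
2·[PXS] = 1/3, 2·[XLH] = -2/3
[PXS]:[XLH] = 1/3:-2/3 = -1/2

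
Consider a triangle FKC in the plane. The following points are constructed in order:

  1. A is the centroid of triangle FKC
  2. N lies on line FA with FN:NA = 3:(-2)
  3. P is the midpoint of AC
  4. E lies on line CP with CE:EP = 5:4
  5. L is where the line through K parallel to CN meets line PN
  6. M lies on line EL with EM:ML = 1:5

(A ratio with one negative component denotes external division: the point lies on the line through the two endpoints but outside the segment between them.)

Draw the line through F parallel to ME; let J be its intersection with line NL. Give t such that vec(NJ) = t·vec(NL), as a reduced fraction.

t = -7/4

Choose coordinates F = (0, 0), K = (1, 0), C = (0, 1).
1. A is the centroid of triangle FKC ⇒ A = (1/3, 1/3)
2. N lies on line FA with FN:NA = 3:(-2) ⇒ N = (1, 1)
3. P is the midpoint of AC ⇒ P = (1/6, 2/3)
4. E lies on line CP with CE:EP = 5:4 ⇒ E = (5/54, 22/27)
5. L is where the line through K parallel to CN meets line PN ⇒ L = (-3/2, 0)
6. M lies on line EL with EM:ML = 1:5 ⇒ M = (-14/81, 55/81)
through F parallel to ME: direction (43/162, 11/81); meets NL at J = (43/8, 11/4)
J = N + t·(L−N) with t = -7/4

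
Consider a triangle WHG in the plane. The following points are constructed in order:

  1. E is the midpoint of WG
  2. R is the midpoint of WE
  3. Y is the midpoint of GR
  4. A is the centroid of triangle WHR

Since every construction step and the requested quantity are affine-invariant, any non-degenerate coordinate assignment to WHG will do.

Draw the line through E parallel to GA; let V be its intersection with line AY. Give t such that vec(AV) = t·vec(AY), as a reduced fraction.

t = 4/3

Assign W = (0, 0), H = (1, 0), G = (0, 1) — the answer is frame-independent, so this choice is without loss of generality.
1. E is the midpoint of WG ⇒ E = (0, 1/2)
2. R is the midpoint of WE ⇒ R = (0, 1/4)
3. Y is the midpoint of GR ⇒ Y = (0, 5/8)
4. A is the centroid of triangle WHR ⇒ A = (1/3, 1/12)
through E parallel to GA: direction (1/3, -11/12); meets AY at V = (-1/9, 29/36)
V = A + t·(Y−A) with t = 4/3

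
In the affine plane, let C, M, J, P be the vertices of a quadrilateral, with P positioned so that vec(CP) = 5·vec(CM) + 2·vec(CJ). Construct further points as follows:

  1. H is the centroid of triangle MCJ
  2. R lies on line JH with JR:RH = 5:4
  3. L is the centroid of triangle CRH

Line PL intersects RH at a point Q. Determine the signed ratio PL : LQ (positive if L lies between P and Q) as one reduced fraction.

PL:LQ = -34

Set C = (0, 0), M = (1, 0), J = (0, 1), P = (5, 2); any affine frame gives the same invariant.
1. H is the centroid of triangle MCJ ⇒ H = (1/3, 1/3)
2. R lies on line JH with JR:RH = 5:4 ⇒ R = (5/27, 17/27)
3. L is the centroid of triangle CRH ⇒ L = (14/81, 26/81)
line PL meets RH at Q = (17/54, 10/27)
L = P + t·(Q−P) with t = 34/33, so PL:LQ = 34/33:-1/33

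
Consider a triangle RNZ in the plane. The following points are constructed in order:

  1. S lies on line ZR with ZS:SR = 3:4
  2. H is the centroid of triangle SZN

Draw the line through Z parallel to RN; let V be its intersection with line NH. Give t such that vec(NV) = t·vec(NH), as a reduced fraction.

t = 21/11

Assign R = (0, 0), N = (1, 0), Z = (0, 1) — the answer is frame-independent, so this choice is without loss of generality.
1. S lies on line ZR with ZS:SR = 3:4 ⇒ S = (0, 4/7)
2. H is the centroid of triangle SZN ⇒ H = (1/3, 11/21)
through Z parallel to RN: direction (1, 0); meets NH at V = (-3/11, 1)
V = N + t·(H−N) with t = 21/11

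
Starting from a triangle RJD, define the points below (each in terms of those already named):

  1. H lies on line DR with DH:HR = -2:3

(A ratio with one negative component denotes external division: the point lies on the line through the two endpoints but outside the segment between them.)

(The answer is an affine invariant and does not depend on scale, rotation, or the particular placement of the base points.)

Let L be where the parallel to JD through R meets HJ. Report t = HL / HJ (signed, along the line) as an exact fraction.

Set R = (0, 0), J = (1, 0), D = (0, 1); any affine frame gives the same invariant.
1. H lies on line DR with DH:HR = -2:3 ⇒ H = (0, 3)
through R parallel to JD: direction (-1, 1); meets HJ at L = (3/2, -3/2)
L = H + t·(J−H) with t = 3/2

t = 3/2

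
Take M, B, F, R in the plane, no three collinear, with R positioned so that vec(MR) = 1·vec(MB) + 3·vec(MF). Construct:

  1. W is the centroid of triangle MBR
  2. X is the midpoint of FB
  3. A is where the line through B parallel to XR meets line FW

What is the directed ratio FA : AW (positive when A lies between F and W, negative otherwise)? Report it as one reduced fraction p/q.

Choose coordinates M = (0, 0), B = (1, 0), F = (0, 1), R = (1, 3).
1. W is the centroid of triangle MBR ⇒ W = (2/3, 1)
2. X is the midpoint of FB ⇒ X = (1/2, 1/2)
3. A is where the line through B parallel to XR meets line FW ⇒ A = (6/5, 1)
A = F + t·(W−F) with t = 9/5, so FA:AW = t:(1−t) = 9/5:-4/5

FA:AW = -9/4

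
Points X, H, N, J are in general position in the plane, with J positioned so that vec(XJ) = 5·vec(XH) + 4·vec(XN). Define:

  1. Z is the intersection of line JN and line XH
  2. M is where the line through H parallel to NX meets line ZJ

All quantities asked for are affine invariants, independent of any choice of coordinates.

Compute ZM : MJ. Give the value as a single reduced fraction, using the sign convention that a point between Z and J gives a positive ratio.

Set X = (0, 0), H = (1, 0), N = (0, 1), J = (5, 4); any affine frame gives the same invariant.
1. Z is the intersection of line JN and line XH ⇒ Z = (-5/3, 0)
2. M is where the line through H parallel to NX meets line ZJ ⇒ M = (1, 8/5)
M = Z + t·(J−Z) with t = 2/5, so ZM:MJ = t:(1−t) = 2/5:3/5

ZM:MJ = 2/3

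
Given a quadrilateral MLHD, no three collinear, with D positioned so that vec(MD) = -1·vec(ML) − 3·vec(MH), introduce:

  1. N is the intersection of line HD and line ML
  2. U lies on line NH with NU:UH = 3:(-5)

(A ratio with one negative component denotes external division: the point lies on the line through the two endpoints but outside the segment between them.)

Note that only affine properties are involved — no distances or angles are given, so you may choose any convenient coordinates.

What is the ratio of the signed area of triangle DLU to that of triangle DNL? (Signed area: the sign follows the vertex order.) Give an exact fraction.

Set M = (0, 0), L = (1, 0), H = (0, 1), D = (-1, -3); any affine frame gives the same invariant.
1. N is the intersection of line HD and line ML ⇒ N = (-1/4, 0)
2. U lies on line NH with NU:UH = 3:(-5) ⇒ U = (-5/8, -3/2)
2·[DLU] = 15/8, 2·[DNL] = -15/4
[DLU]:[DNL] = 15/8:-15/4 = -1/2

[DLU]:[DNL] = -1/2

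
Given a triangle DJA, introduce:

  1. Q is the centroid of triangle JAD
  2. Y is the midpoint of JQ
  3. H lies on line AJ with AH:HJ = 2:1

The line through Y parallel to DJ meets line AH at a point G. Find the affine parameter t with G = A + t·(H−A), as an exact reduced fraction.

Set D = (0, 0), J = (1, 0), A = (0, 1); any affine frame gives the same invariant.
1. Q is the centroid of triangle JAD ⇒ Q = (1/3, 1/3)
2. Y is the midpoint of JQ ⇒ Y = (2/3, 1/6)
3. H lies on line AJ with AH:HJ = 2:1 ⇒ H = (2/3, 1/3)
through Y parallel to DJ: direction (1, 0); meets AH at G = (5/6, 1/6)
G = A + t·(H−A) with t = 5/4

t = 5/4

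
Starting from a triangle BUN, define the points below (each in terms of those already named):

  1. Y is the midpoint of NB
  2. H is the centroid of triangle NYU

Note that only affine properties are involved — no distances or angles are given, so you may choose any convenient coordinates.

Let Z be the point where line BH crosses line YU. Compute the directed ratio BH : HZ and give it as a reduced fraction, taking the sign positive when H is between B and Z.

BH:HZ = -4

Assign B = (0, 0), U = (1, 0), N = (0, 1) — the answer is frame-independent, so this choice is without loss of generality.
1. Y is the midpoint of NB ⇒ Y = (0, 1/2)
2. H is the centroid of triangle NYU ⇒ H = (1/3, 1/2)
line BH meets YU at Z = (1/4, 3/8)
H = B + t·(Z−B) with t = 4/3, so BH:HZ = 4/3:-1/3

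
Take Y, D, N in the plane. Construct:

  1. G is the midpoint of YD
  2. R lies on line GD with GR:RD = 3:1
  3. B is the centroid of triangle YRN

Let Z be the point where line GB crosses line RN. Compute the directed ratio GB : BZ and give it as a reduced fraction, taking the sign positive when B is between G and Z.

GB:BZ = 2/7

Assign Y = (0, 0), D = (1, 0), N = (0, 1) — the answer is frame-independent, so this choice is without loss of generality.
1. G is the midpoint of YD ⇒ G = (1/2, 0)
2. R lies on line GD with GR:RD = 3:1 ⇒ R = (7/8, 0)
3. B is the centroid of triangle YRN ⇒ B = (7/24, 1/3)
line GB meets RN at Z = (-7/16, 3/2)
B = G + t·(Z−G) with t = 2/9, so GB:BZ = 2/9:7/9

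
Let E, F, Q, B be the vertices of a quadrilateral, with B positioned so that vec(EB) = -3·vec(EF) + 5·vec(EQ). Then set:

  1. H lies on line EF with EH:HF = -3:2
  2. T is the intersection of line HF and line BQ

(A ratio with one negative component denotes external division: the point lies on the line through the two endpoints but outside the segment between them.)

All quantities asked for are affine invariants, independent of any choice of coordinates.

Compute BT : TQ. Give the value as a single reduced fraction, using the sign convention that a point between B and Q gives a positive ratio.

Choose coordinates E = (0, 0), F = (1, 0), Q = (0, 1), B = (-3, 5).
1. H lies on line EF with EH:HF = -3:2 ⇒ H = (3, 0)
2. T is the intersection of line HF and line BQ ⇒ T = (3/4, 0)
T = B + t·(Q−B) with t = 5/4, so BT:TQ = t:(1−t) = 5/4:-1/4

BT:TQ = -5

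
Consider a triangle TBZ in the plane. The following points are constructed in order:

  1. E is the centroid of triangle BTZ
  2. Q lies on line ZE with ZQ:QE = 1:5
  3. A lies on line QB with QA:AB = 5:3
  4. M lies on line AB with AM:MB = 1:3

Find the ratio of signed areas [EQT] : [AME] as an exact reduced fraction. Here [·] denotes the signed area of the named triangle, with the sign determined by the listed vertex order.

Choose coordinates T = (0, 0), B = (1, 0), Z = (0, 1).
1. E is the centroid of triangle BTZ ⇒ E = (1/3, 1/3)
2. Q lies on line ZE with ZQ:QE = 1:5 ⇒ Q = (1/18, 8/9)
3. A lies on line QB with QA:AB = 5:3 ⇒ A = (31/48, 1/3)
4. M lies on line AB with AM:MB = 1:3 ⇒ M = (47/64, 1/4)
2·[EQT] = 5/18, 2·[AME] = -5/192
[EQT]:[AME] = 5/18:-5/192 = -32/3

[EQT]:[AME] = -32/3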